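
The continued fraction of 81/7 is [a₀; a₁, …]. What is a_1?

81 = 11·7 + 4   →  a_0 = 11
7 = 1·4 + 3   →  a_1 = 1

1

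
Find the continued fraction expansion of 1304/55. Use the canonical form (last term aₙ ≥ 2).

[23; 1, 2, 2, 3, 2]

1304 = 23*55 + 39
55 = 1*39 + 16
39 = 2*16 + 7
16 = 2*7 + 2
7 = 3*2 + 1
2 = 2*1 + 0  (stop)
So 1304/55 = [23; 1, 2, 2, 3, 2].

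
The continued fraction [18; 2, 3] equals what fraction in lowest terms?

Fold from the inside: start with 3/1.
  2 + 1/3 = 7/3
  18 + 3/7 = 129/7

129/7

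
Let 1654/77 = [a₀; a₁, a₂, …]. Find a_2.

12

1654 = 21·77 + 37   →  a_0 = 21
77 = 2·37 + 3   →  a_1 = 2
37 = 12·3 + 1   →  a_2 = 12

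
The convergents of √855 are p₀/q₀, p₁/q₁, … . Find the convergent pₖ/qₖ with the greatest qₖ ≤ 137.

√855 = [29; 4, 6, 4, 58, …] (period length 4).
Convergents:
  p_0/q_0 = 29/1
  p_1/q_1 = 117/4
  p_2/q_2 = 731/25
  p_3/q_3 = 3041/104
  p_4/q_4 = 177109/6057
q_3 = 104 ≤ 137 < 6057 = q_4, so the answer is 3041/104.

3041/104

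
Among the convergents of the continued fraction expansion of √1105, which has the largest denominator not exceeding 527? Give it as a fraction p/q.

√1105 = [33; 4, 7, 7, 4, 66, …] (period length 5).
Convergents:
  p_0/q_0 = 33/1
  p_1/q_1 = 133/4
  p_2/q_2 = 964/29
  p_3/q_3 = 6881/207
  p_4/q_4 = 28488/857
q_3 = 207 ≤ 527 < 857 = q_4, so the answer is 6881/207.

6881/207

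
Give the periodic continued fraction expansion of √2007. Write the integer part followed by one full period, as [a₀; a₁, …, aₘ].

[44; 1, 3, 1, 88]

a₀ = ⌊√2007⌋ = 44.
With m₀=0, d₀=1 and mₖ₊₁ = dₖaₖ − mₖ, dₖ₊₁ = (n − mₖ₊₁²)/dₖ, aₖ₊₁ = ⌊(a₀+mₖ₊₁)/dₖ₊₁⌋:
  k=1: m=44, d=71, a=1
  k=2: m=27, d=18, a=3
  k=3: m=27, d=71, a=1
  k=4: m=44, d=1, a=88
d=1 and a=2a₀=88 at k=4, so the next step gives (m, d) = (44, 71) again — its k=1 value — and the period has length 4.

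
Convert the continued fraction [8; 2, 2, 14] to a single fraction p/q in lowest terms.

Using pₖ = aₖpₖ₋₁ + pₖ₋₂ and qₖ = aₖqₖ₋₁ + qₖ₋₂:
  k=0: a=8, p=8, q=1
  k=1: a=2, p=17, q=2
  k=2: a=2, p=42, q=5
  k=3: a=14, p=605, q=72

605/72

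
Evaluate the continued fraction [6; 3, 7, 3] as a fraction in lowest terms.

436/69

Fold from the inside: start with 3/1.
  7 + 1/3 = 22/3
  3 + 3/22 = 69/22
  6 + 22/69 = 436/69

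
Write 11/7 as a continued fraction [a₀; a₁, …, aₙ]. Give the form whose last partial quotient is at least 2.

[1; 1, 1, 3]

11 = 1*7 + 4
7 = 1*4 + 3
4 = 1*3 + 1
3 = 3*1 + 0  (stop)
So 11/7 = [1; 1, 1, 3].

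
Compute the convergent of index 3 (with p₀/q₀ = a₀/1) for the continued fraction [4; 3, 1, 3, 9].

Using pₖ = aₖpₖ₋₁ + pₖ₋₂, qₖ = aₖqₖ₋₁ + qₖ₋₂ (with p₋₁=1, p₋₂=0, q₋₁=0, q₋₂=1):
  k=0: a=4, p=4, q=1
  k=1: a=3, p=13, q=3
  k=2: a=1, p=17, q=4
  k=3: a=3, p=64, q=15

64/15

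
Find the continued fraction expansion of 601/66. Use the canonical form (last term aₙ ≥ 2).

601 = 9*66 + 7
66 = 9*7 + 3
7 = 2*3 + 1
3 = 3*1 + 0  (stop)
So 601/66 = [9; 9, 2, 3].

[9; 9, 2, 3]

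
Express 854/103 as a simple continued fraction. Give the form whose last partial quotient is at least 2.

[8; 3, 2, 3, 4]

854 = 8·103 + 30
103 = 3·30 + 13
30 = 2·13 + 4
13 = 3·4 + 1
4 = 4·1 + 0  (stop)
So 854/103 = [8; 3, 2, 3, 4].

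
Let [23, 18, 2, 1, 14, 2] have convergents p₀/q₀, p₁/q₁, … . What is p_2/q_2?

Using pₖ = aₖpₖ₋₁ + pₖ₋₂, qₖ = aₖqₖ₋₁ + qₖ₋₂ (with p₋₁=1, p₋₂=0, q₋₁=0, q₋₂=1):
  k=0: a=23, p=23, q=1
  k=1: a=18, p=415, q=18
  k=2: a=2, p=853, q=37

853/37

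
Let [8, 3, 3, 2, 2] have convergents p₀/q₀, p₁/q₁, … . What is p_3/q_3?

191/23

Using pₖ = aₖpₖ₋₁ + pₖ₋₂, qₖ = aₖqₖ₋₁ + qₖ₋₂ (with p₋₁=1, p₋₂=0, q₋₁=0, q₋₂=1):
  k=0: a=8, p=8, q=1
  k=1: a=3, p=25, q=3
  k=2: a=3, p=83, q=10
  k=3: a=2, p=191, q=23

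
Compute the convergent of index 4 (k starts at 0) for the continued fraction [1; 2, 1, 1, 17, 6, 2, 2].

Using pₖ = aₖpₖ₋₁ + pₖ₋₂, qₖ = aₖqₖ₋₁ + qₖ₋₂ (with p₋₁=1, p₋₂=0, q₋₁=0, q₋₂=1):
  k=0: a=1, p=1, q=1
  k=1: a=2, p=3, q=2
  k=2: a=1, p=4, q=3
  k=3: a=1, p=7, q=5
  k=4: a=17, p=123, q=88

123/88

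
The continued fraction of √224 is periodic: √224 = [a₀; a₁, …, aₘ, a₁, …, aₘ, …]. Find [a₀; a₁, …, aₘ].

a₀ = ⌊√224⌋ = 14.
With m₀=0, d₀=1 and mₖ₊₁ = dₖaₖ − mₖ, dₖ₊₁ = (n − mₖ₊₁²)/dₖ, aₖ₊₁ = ⌊(a₀+mₖ₊₁)/dₖ₊₁⌋:
  k=1: m=14, d=28, a=1
  k=2: m=14, d=1, a=28
d=1 and a=2a₀=28 at k=2, so the next step gives (m, d) = (14, 28) again — its k=1 value — and the period has length 2.

[14; 1, 28]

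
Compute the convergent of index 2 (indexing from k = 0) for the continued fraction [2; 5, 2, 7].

24/11

Using pₖ = aₖpₖ₋₁ + pₖ₋₂, qₖ = aₖqₖ₋₁ + qₖ₋₂ (with p₋₁=1, p₋₂=0, q₋₁=0, q₋₂=1):
  k=0: a=2, p=2, q=1
  k=1: a=5, p=11, q=5
  k=2: a=2, p=24, q=11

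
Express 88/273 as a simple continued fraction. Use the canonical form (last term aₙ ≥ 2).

88 = 0*273 + 88
273 = 3*88 + 9
88 = 9*9 + 7
9 = 1*7 + 2
7 = 3*2 + 1
2 = 2*1 + 0  (stop)
So 88/273 = [0; 3, 9, 1, 3, 2].

[0; 3, 9, 1, 3, 2]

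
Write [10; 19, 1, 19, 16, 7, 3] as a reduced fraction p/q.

Fold from the inside: start with 3/1.
  7 + 1/3 = 22/3
  16 + 3/22 = 355/22
  19 + 22/355 = 6767/355
  1 + 355/6767 = 7122/6767
  19 + 6767/7122 = 142085/7122
  10 + 7122/142085 = 1427972/142085

1427972/142085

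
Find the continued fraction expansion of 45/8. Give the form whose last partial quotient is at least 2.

[5; 1, 1, 1, 2]

45 = 5×8 + 5
8 = 1×5 + 3
5 = 1×3 + 2
3 = 1×2 + 1
2 = 2×1 + 0  (stop)
So 45/8 = [5; 1, 1, 1, 2].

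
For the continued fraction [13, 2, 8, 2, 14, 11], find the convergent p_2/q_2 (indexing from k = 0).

229/17

Using pₖ = aₖpₖ₋₁ + pₖ₋₂, qₖ = aₖqₖ₋₁ + qₖ₋₂ (with p₋₁=1, p₋₂=0, q₋₁=0, q₋₂=1):
  k=0: a=13, p=13, q=1
  k=1: a=2, p=27, q=2
  k=2: a=8, p=229, q=17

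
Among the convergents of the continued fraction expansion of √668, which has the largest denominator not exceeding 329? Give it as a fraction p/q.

4187/162

√668 = [25; 1, 5, 2, 12, 2, 5, 1, 50, …] (period length 8).
Convergents:
  p_0/q_0 = 25/1
  p_1/q_1 = 26/1
  p_2/q_2 = 155/6
  p_3/q_3 = 336/13
  p_4/q_4 = 4187/162
  p_5/q_5 = 8710/337
q_4 = 162 ≤ 329 < 337 = q_5, so the answer is 4187/162.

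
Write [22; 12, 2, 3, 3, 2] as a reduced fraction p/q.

Using pₖ = aₖpₖ₋₁ + pₖ₋₂ and qₖ = aₖqₖ₋₁ + qₖ₋₂:
  k=0: a=22, p=22, q=1
  k=1: a=12, p=265, q=12
  k=2: a=2, p=552, q=25
  k=3: a=3, p=1921, q=87
  k=4: a=3, p=6315, q=286
  k=5: a=2, p=14551, q=659

14551/659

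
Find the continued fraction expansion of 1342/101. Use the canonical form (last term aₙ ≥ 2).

[13; 3, 2, 14]

1342 = 13·101 + 29
101 = 3·29 + 14
29 = 2·14 + 1
14 = 14·1 + 0  (stop)
So 1342/101 = [13; 3, 2, 14].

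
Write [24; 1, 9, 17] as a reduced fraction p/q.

Using pₖ = aₖpₖ₋₁ + pₖ₋₂ and qₖ = aₖqₖ₋₁ + qₖ₋₂:
  k=0: a=24, p=24, q=1
  k=1: a=1, p=25, q=1
  k=2: a=9, p=249, q=10
  k=3: a=17, p=4258, q=171

4258/171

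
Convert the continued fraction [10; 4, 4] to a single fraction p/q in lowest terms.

Using pₖ = aₖpₖ₋₁ + pₖ₋₂ and qₖ = aₖqₖ₋₁ + qₖ₋₂:
  k=0: a=10, p=10, q=1
  k=1: a=4, p=41, q=4
  k=2: a=4, p=174, q=17

174/17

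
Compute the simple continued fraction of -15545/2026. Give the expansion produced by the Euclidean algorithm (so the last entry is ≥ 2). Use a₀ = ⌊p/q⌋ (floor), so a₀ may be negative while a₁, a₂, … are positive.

[-8; 3, 17, 1, 11, 3]

-15545 = -8·2026 + 663
2026 = 3·663 + 37
663 = 17·37 + 34
37 = 1·34 + 3
34 = 11·3 + 1
3 = 3·1 + 0  (stop)
So -15545/2026 = [-8; 3, 17, 1, 11, 3].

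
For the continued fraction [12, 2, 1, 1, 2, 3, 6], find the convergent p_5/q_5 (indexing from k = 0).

Using pₖ = aₖpₖ₋₁ + pₖ₋₂, qₖ = aₖqₖ₋₁ + qₖ₋₂ (with p₋₁=1, p₋₂=0, q₋₁=0, q₋₂=1):
  k=0: a=12, p=12, q=1
  k=1: a=2, p=25, q=2
  k=2: a=1, p=37, q=3
  k=3: a=1, p=62, q=5
  k=4: a=2, p=161, q=13
  k=5: a=3, p=545, q=44

545/44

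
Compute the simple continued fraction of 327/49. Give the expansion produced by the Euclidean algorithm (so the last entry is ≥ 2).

[6; 1, 2, 16]

327 = 6·49 + 33
49 = 1·33 + 16
33 = 2·16 + 1
16 = 16·1 + 0  (stop)
So 327/49 = [6; 1, 2, 16].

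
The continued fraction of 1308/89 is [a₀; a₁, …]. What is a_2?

1308 = 14·89 + 62   →  a_0 = 14
89 = 1·62 + 27   →  a_1 = 1
62 = 2·27 + 8   →  a_2 = 2

2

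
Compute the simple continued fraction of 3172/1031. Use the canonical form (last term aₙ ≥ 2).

3172 = 3×1031 + 79
1031 = 13×79 + 4
79 = 19×4 + 3
4 = 1×3 + 1
3 = 3×1 + 0  (stop)
So 3172/1031 = [3; 13, 19, 1, 3].

[3; 13, 19, 1, 3]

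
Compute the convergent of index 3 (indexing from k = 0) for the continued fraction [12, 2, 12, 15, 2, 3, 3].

Using pₖ = aₖpₖ₋₁ + pₖ₋₂, qₖ = aₖqₖ₋₁ + qₖ₋₂ (with p₋₁=1, p₋₂=0, q₋₁=0, q₋₂=1):
  k=0: a=12, p=12, q=1
  k=1: a=2, p=25, q=2
  k=2: a=12, p=312, q=25
  k=3: a=15, p=4705, q=377

4705/377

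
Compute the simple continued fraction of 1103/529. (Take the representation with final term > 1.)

[2; 11, 1, 3, 11]

1103 = 2*529 + 45
529 = 11*45 + 34
45 = 1*34 + 11
34 = 3*11 + 1
11 = 11*1 + 0  (stop)
So 1103/529 = [2; 11, 1, 3, 11].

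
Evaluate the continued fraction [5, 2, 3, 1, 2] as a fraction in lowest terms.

Using pₖ = aₖpₖ₋₁ + pₖ₋₂ and qₖ = aₖqₖ₋₁ + qₖ₋₂:
  k=0: a=5, p=5, q=1
  k=1: a=2, p=11, q=2
  k=2: a=3, p=38, q=7
  k=3: a=1, p=49, q=9
  k=4: a=2, p=136, q=25

136/25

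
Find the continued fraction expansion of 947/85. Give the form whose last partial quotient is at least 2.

947 = 11*85 + 12
85 = 7*12 + 1
12 = 12*1 + 0  (stop)
So 947/85 = [11; 7, 12].

[11; 7, 12]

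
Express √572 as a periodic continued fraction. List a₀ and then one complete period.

a₀ = ⌊√572⌋ = 23.
With m₀=0, d₀=1 and mₖ₊₁ = dₖaₖ − mₖ, dₖ₊₁ = (n − mₖ₊₁²)/dₖ, aₖ₊₁ = ⌊(a₀+mₖ₊₁)/dₖ₊₁⌋:
  k=1: m=23, d=43, a=1
  k=2: m=20, d=4, a=10
  k=3: m=20, d=43, a=1
  k=4: m=23, d=1, a=46
d=1 and a=2a₀=46 at k=4, so the next step gives (m, d) = (23, 43) again — its k=1 value — and the period has length 4.

[23; 1, 10, 1, 46]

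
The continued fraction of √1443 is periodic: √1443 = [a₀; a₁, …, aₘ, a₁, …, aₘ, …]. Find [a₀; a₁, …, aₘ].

a₀ = ⌊√1443⌋ = 37.

[37; 1, 74]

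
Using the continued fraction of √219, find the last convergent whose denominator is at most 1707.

√219 = [14; 1, 3, 1, 28, …] (period length 4).
Convergents:
  p_0/q_0 = 14/1
  p_1/q_1 = 15/1
  p_2/q_2 = 59/4
  p_3/q_3 = 74/5
  p_4/q_4 = 2131/144
  p_5/q_5 = 2205/149
  p_6/q_6 = 8746/591
  p_7/q_7 = 10951/740
  p_8/q_8 = 315374/21311
q_7 = 740 ≤ 1707 < 21311 = q_8, so the answer is 10951/740.

10951/740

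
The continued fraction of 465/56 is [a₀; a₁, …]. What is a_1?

3

465 = 8·56 + 17   →  a_0 = 8
56 = 3·17 + 5   →  a_1 = 3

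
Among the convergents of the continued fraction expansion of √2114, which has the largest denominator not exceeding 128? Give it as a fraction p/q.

2115/46

√2114 = [45; 1, 44, 1, 90, …] (period length 4).
Convergents:
  p_0/q_0 = 45/1
  p_1/q_1 = 46/1
  p_2/q_2 = 2069/45
  p_3/q_3 = 2115/46
  p_4/q_4 = 192419/4185
q_3 = 46 ≤ 128 < 4185 = q_4, so the answer is 2115/46.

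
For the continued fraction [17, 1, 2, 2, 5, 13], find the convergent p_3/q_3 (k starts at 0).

Using pₖ = aₖpₖ₋₁ + pₖ₋₂, qₖ = aₖqₖ₋₁ + qₖ₋₂ (with p₋₁=1, p₋₂=0, q₋₁=0, q₋₂=1):
  k=0: a=17, p=17, q=1
  k=1: a=1, p=18, q=1
  k=2: a=2, p=53, q=3
  k=3: a=2, p=124, q=7

124/7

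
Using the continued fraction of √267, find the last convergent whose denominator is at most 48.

√267 = [16; 2, 1, 15, 1, 2, 32, …] (period length 6).
Convergents:
  p_0/q_0 = 16/1
  p_1/q_1 = 33/2
  p_2/q_2 = 49/3
  p_3/q_3 = 768/47
  p_4/q_4 = 817/50
q_3 = 47 ≤ 48 < 50 = q_4, so the answer is 768/47.

768/47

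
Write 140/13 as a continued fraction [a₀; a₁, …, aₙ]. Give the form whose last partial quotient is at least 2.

140 = 10·13 + 10
13 = 1·10 + 3
10 = 3·3 + 1
3 = 3·1 + 0  (stop)
So 140/13 = [10; 1, 3, 3].

[10; 1, 3, 3]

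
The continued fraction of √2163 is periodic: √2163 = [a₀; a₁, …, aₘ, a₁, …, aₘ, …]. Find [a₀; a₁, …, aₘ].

a₀ = ⌊√2163⌋ = 46.
With m₀=0, d₀=1 and mₖ₊₁ = dₖaₖ − mₖ, dₖ₊₁ = (n − mₖ₊₁²)/dₖ, aₖ₊₁ = ⌊(a₀+mₖ₊₁)/dₖ₊₁⌋:
  k=1: m=46, d=47, a=1
  k=2: m=1, d=46, a=1
  k=3: m=45, d=3, a=30
  k=4: m=45, d=46, a=1
  k=5: m=1, d=47, a=1
  k=6: m=46, d=1, a=92
d=1 and a=2a₀=92 at k=6, so the next step gives (m, d) = (46, 47) again — its k=1 value — and the period has length 6.

[46; 1, 1, 30, 1, 1, 92]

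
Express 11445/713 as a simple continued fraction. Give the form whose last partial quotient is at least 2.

11445 = 16*713 + 37
713 = 19*37 + 10
37 = 3*10 + 7
10 = 1*7 + 3
7 = 2*3 + 1
3 = 3*1 + 0  (stop)
So 11445/713 = [16; 19, 3, 1, 2, 3].

[16; 19, 3, 1, 2, 3]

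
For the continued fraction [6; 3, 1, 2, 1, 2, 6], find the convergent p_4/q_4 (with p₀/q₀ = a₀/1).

94/15

Using pₖ = aₖpₖ₋₁ + pₖ₋₂, qₖ = aₖqₖ₋₁ + qₖ₋₂ (with p₋₁=1, p₋₂=0, q₋₁=0, q₋₂=1):
  k=0: a=6, p=6, q=1
  k=1: a=3, p=19, q=3
  k=2: a=1, p=25, q=4
  k=3: a=2, p=69, q=11
  k=4: a=1, p=94, q=15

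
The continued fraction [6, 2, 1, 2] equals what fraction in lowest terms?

Using pₖ = aₖpₖ₋₁ + pₖ₋₂ and qₖ = aₖqₖ₋₁ + qₖ₋₂:
  k=0: a=6, p=6, q=1
  k=1: a=2, p=13, q=2
  k=2: a=1, p=19, q=3
  k=3: a=2, p=51, q=8

51/8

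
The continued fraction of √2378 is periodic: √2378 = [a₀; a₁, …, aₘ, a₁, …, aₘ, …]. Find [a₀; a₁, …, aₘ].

a₀ = ⌊√2378⌋ = 48.
With m₀=0, d₀=1 and mₖ₊₁ = dₖaₖ − mₖ, dₖ₊₁ = (n − mₖ₊₁²)/dₖ, aₖ₊₁ = ⌊(a₀+mₖ₊₁)/dₖ₊₁⌋:
  k=1: m=48, d=74, a=1
  k=2: m=26, d=23, a=3
  k=3: m=43, d=23, a=3
  k=4: m=26, d=74, a=1
  k=5: m=48, d=1, a=96
d=1 and a=2a₀=96 at k=5, so the next step gives (m, d) = (48, 74) again — its k=1 value — and the period has length 5.

[48; 1, 3, 3, 1, 96]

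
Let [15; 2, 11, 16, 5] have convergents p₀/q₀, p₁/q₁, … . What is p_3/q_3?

Using pₖ = aₖpₖ₋₁ + pₖ₋₂, qₖ = aₖqₖ₋₁ + qₖ₋₂ (with p₋₁=1, p₋₂=0, q₋₁=0, q₋₂=1):
  k=0: a=15, p=15, q=1
  k=1: a=2, p=31, q=2
  k=2: a=11, p=356, q=23
  k=3: a=16, p=5727, q=370

5727/370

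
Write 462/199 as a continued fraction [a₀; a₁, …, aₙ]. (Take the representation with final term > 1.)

[2; 3, 9, 7]

462 = 2*199 + 64
199 = 3*64 + 7
64 = 9*7 + 1
7 = 7*1 + 0  (stop)
So 462/199 = [2; 3, 9, 7].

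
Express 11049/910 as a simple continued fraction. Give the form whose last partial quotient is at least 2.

11049 = 12·910 + 129
910 = 7·129 + 7
129 = 18·7 + 3
7 = 2·3 + 1
3 = 3·1 + 0  (stop)
So 11049/910 = [12; 7, 18, 2, 3].

[12; 7, 18, 2, 3]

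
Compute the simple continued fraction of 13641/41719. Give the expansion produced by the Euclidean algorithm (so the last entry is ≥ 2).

13641 = 0×41719 + 13641
41719 = 3×13641 + 796
13641 = 17×796 + 109
796 = 7×109 + 33
109 = 3×33 + 10
33 = 3×10 + 3
10 = 3×3 + 1
3 = 3×1 + 0  (stop)
So 13641/41719 = [0; 3, 17, 7, 3, 3, 3, 3].

[0; 3, 17, 7, 3, 3, 3, 3]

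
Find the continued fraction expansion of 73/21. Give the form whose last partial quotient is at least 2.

[3; 2, 10]

73 = 3×21 + 10
21 = 2×10 + 1
10 = 10×1 + 0  (stop)
So 73/21 = [3; 2, 10].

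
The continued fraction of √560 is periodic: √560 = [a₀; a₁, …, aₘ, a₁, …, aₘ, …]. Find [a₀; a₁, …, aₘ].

[23; 1, 1, 1, 46]

a₀ = ⌊√560⌋ = 23.
With m₀=0, d₀=1 and mₖ₊₁ = dₖaₖ − mₖ, dₖ₊₁ = (n − mₖ₊₁²)/dₖ, aₖ₊₁ = ⌊(a₀+mₖ₊₁)/dₖ₊₁⌋:
  k=1: m=23, d=31, a=1
  k=2: m=8, d=16, a=1
  k=3: m=8, d=31, a=1
  k=4: m=23, d=1, a=46
d=1 and a=2a₀=46 at k=4, so the next step gives (m, d) = (23, 31) again — its k=1 value — and the period has length 4.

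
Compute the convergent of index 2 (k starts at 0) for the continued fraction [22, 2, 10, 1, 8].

Using pₖ = aₖpₖ₋₁ + pₖ₋₂, qₖ = aₖqₖ₋₁ + qₖ₋₂ (with p₋₁=1, p₋₂=0, q₋₁=0, q₋₂=1):
  k=0: a=22, p=22, q=1
  k=1: a=2, p=45, q=2
  k=2: a=10, p=472, q=21

472/21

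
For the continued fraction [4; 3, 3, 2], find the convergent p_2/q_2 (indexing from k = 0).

43/10

Using pₖ = aₖpₖ₋₁ + pₖ₋₂, qₖ = aₖqₖ₋₁ + qₖ₋₂ (with p₋₁=1, p₋₂=0, q₋₁=0, q₋₂=1):
  k=0: a=4, p=4, q=1
  k=1: a=3, p=13, q=3
  k=2: a=3, p=43, q=10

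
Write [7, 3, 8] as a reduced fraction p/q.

Fold from the inside: start with 8/1.
  3 + 1/8 = 25/8
  7 + 8/25 = 183/25

183/25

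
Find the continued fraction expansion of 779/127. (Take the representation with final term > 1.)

779 = 6*127 + 17
127 = 7*17 + 8
17 = 2*8 + 1
8 = 8*1 + 0  (stop)
So 779/127 = [6; 7, 2, 8].

[6; 7, 2, 8]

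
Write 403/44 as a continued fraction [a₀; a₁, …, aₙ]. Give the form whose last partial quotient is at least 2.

[9; 6, 3, 2]

403 = 9×44 + 7
44 = 6×7 + 2
7 = 3×2 + 1
2 = 2×1 + 0  (stop)
So 403/44 = [9; 6, 3, 2].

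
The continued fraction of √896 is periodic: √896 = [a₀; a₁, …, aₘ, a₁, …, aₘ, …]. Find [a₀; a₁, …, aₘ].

a₀ = ⌊√896⌋ = 29.

[29; 1, 13, 1, 58]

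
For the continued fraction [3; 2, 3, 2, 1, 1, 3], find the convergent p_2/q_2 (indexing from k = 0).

Using pₖ = aₖpₖ₋₁ + pₖ₋₂, qₖ = aₖqₖ₋₁ + qₖ₋₂ (with p₋₁=1, p₋₂=0, q₋₁=0, q₋₂=1):
  k=0: a=3, p=3, q=1
  k=1: a=2, p=7, q=2
  k=2: a=3, p=24, q=7

24/7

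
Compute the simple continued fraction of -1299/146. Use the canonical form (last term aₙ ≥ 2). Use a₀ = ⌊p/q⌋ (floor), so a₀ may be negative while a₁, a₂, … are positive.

[-9; 9, 1, 2, 1, 3]

-1299 = -9*146 + 15
146 = 9*15 + 11
15 = 1*11 + 4
11 = 2*4 + 3
4 = 1*3 + 1
3 = 3*1 + 0  (stop)
So -1299/146 = [-9; 9, 1, 2, 1, 3].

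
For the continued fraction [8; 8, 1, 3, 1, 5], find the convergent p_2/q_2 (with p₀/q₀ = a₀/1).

73/9

Using pₖ = aₖpₖ₋₁ + pₖ₋₂, qₖ = aₖqₖ₋₁ + qₖ₋₂ (with p₋₁=1, p₋₂=0, q₋₁=0, q₋₂=1):
  k=0: a=8, p=8, q=1
  k=1: a=8, p=65, q=8
  k=2: a=1, p=73, q=9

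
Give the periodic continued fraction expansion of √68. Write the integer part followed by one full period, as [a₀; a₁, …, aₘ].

[8; 4, 16]

a₀ = ⌊√68⌋ = 8.
With m₀=0, d₀=1 and mₖ₊₁ = dₖaₖ − mₖ, dₖ₊₁ = (n − mₖ₊₁²)/dₖ, aₖ₊₁ = ⌊(a₀+mₖ₊₁)/dₖ₊₁⌋:
  k=1: m=8, d=4, a=4
  k=2: m=8, d=1, a=16
d=1 and a=2a₀=16 at k=2, so the next step gives (m, d) = (8, 4) again — its k=1 value — and the period has length 2.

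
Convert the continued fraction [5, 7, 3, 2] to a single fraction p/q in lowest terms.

262/51

Fold from the inside: start with 2/1.
  3 + 1/2 = 7/2
  7 + 2/7 = 51/7
  5 + 7/51 = 262/51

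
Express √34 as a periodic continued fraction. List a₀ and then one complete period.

a₀ = ⌊√34⌋ = 5.
With m₀=0, d₀=1 and mₖ₊₁ = dₖaₖ − mₖ, dₖ₊₁ = (n − mₖ₊₁²)/dₖ, aₖ₊₁ = ⌊(a₀+mₖ₊₁)/dₖ₊₁⌋:
  k=1: m=5, d=9, a=1
  k=2: m=4, d=2, a=4
  k=3: m=4, d=9, a=1
  k=4: m=5, d=1, a=10
d=1 and a=2a₀=10 at k=4, so the next step gives (m, d) = (5, 9) again — its k=1 value — and the period has length 4.

[5; 1, 4, 1, 10]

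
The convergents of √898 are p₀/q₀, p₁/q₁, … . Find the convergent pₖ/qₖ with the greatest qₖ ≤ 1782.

√898 = [29; 1, 28, 1, 58, …] (period length 4).
Convergents:
  p_0/q_0 = 29/1
  p_1/q_1 = 30/1
  p_2/q_2 = 869/29
  p_3/q_3 = 899/30
  p_4/q_4 = 53011/1769
  p_5/q_5 = 53910/1799
q_4 = 1769 ≤ 1782 < 1799 = q_5, so the answer is 53011/1769.

53011/1769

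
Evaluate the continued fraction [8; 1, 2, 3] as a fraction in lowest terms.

87/10

Using pₖ = aₖpₖ₋₁ + pₖ₋₂ and qₖ = aₖqₖ₋₁ + qₖ₋₂:
  k=0: a=8, p=8, q=1
  k=1: a=1, p=9, q=1
  k=2: a=2, p=26, q=3
  k=3: a=3, p=87, q=10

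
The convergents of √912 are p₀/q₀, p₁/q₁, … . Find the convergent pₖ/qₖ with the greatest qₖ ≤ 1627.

√912 = [30; 5, 60, …] (period length 2).
Convergents:
  p_0/q_0 = 30/1
  p_1/q_1 = 151/5
  p_2/q_2 = 9090/301
  p_3/q_3 = 45601/1510
  p_4/q_4 = 2745150/90901
q_3 = 1510 ≤ 1627 < 90901 = q_4, so the answer is 45601/1510.

45601/1510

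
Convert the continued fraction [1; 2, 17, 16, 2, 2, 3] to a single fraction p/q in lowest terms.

14559/9799

Fold from the inside: start with 3/1.
  2 + 1/3 = 7/3
  2 + 3/7 = 17/7
  16 + 7/17 = 279/17
  17 + 17/279 = 4760/279
  2 + 279/4760 = 9799/4760
  1 + 4760/9799 = 14559/9799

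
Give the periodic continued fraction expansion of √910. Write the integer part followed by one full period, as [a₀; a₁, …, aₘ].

a₀ = ⌊√910⌋ = 30.
With m₀=0, d₀=1 and mₖ₊₁ = dₖaₖ − mₖ, dₖ₊₁ = (n − mₖ₊₁²)/dₖ, aₖ₊₁ = ⌊(a₀+mₖ₊₁)/dₖ₊₁⌋:
  k=1: m=30, d=10, a=6
  k=2: m=30, d=1, a=60
d=1 and a=2a₀=60 at k=2, so the next step gives (m, d) = (30, 10) again — its k=1 value — and the period has length 2.

[30; 6, 60]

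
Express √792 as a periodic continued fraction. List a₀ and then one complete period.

[28; 7, 56]

a₀ = ⌊√792⌋ = 28.
With m₀=0, d₀=1 and mₖ₊₁ = dₖaₖ − mₖ, dₖ₊₁ = (n − mₖ₊₁²)/dₖ, aₖ₊₁ = ⌊(a₀+mₖ₊₁)/dₖ₊₁⌋:
  k=1: m=28, d=8, a=7
  k=2: m=28, d=1, a=56
d=1 and a=2a₀=56 at k=2, so the next step gives (m, d) = (28, 8) again — its k=1 value — and the period has length 2.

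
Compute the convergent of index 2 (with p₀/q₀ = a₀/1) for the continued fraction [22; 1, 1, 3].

45/2

Using pₖ = aₖpₖ₋₁ + pₖ₋₂, qₖ = aₖqₖ₋₁ + qₖ₋₂ (with p₋₁=1, p₋₂=0, q₋₁=0, q₋₂=1):
  k=0: a=22, p=22, q=1
  k=1: a=1, p=23, q=1
  k=2: a=1, p=45, q=2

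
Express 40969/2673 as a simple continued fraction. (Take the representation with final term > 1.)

40969 = 15×2673 + 874
2673 = 3×874 + 51
874 = 17×51 + 7
51 = 7×7 + 2
7 = 3×2 + 1
2 = 2×1 + 0  (stop)
So 40969/2673 = [15; 3, 17, 7, 3, 2].

[15; 3, 17, 7, 3, 2]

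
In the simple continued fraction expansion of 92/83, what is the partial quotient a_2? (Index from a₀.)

92 = 1·83 + 9   →  a_0 = 1
83 = 9·9 + 2   →  a_1 = 9
9 = 4·2 + 1   →  a_2 = 4

4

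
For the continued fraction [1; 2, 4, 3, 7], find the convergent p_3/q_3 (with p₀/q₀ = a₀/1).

42/29

Using pₖ = aₖpₖ₋₁ + pₖ₋₂, qₖ = aₖqₖ₋₁ + qₖ₋₂ (with p₋₁=1, p₋₂=0, q₋₁=0, q₋₂=1):
  k=0: a=1, p=1, q=1
  k=1: a=2, p=3, q=2
  k=2: a=4, p=13, q=9
  k=3: a=3, p=42, q=29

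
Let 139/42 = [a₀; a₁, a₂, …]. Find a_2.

139 = 3·42 + 13   →  a_0 = 3
42 = 3·13 + 3   →  a_1 = 3
13 = 4·3 + 1   →  a_2 = 4

4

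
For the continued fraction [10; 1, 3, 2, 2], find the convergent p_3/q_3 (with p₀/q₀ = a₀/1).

Using pₖ = aₖpₖ₋₁ + pₖ₋₂, qₖ = aₖqₖ₋₁ + qₖ₋₂ (with p₋₁=1, p₋₂=0, q₋₁=0, q₋₂=1):
  k=0: a=10, p=10, q=1
  k=1: a=1, p=11, q=1
  k=2: a=3, p=43, q=4
  k=3: a=2, p=97, q=9

97/9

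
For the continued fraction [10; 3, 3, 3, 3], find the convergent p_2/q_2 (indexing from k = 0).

Using pₖ = aₖpₖ₋₁ + pₖ₋₂, qₖ = aₖqₖ₋₁ + qₖ₋₂ (with p₋₁=1, p₋₂=0, q₋₁=0, q₋₂=1):
  k=0: a=10, p=10, q=1
  k=1: a=3, p=31, q=3
  k=2: a=3, p=103, q=10

103/10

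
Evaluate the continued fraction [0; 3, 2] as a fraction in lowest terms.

2/7

Fold from the inside: start with 2/1.
  3 + 1/2 = 7/2
  0 + 2/7 = 2/7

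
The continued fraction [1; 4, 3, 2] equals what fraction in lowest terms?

Fold from the inside: start with 2/1.
  3 + 1/2 = 7/2
  4 + 2/7 = 30/7
  1 + 7/30 = 37/30

37/30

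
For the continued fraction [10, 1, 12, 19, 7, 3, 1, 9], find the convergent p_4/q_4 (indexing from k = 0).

Using pₖ = aₖpₖ₋₁ + pₖ₋₂, qₖ = aₖqₖ₋₁ + qₖ₋₂ (with p₋₁=1, p₋₂=0, q₋₁=0, q₋₂=1):
  k=0: a=10, p=10, q=1
  k=1: a=1, p=11, q=1
  k=2: a=12, p=142, q=13
  k=3: a=19, p=2709, q=248
  k=4: a=7, p=19105, q=1749

19105/1749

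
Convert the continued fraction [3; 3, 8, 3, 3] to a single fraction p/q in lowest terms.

Fold from the inside: start with 3/1.
  3 + 1/3 = 10/3
  8 + 3/10 = 83/10
  3 + 10/83 = 259/83
  3 + 83/259 = 860/259

860/259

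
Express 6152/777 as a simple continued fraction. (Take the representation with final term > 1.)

6152 = 7*777 + 713
777 = 1*713 + 64
713 = 11*64 + 9
64 = 7*9 + 1
9 = 9*1 + 0  (stop)
So 6152/777 = [7; 1, 11, 7, 9].

[7; 1, 11, 7, 9]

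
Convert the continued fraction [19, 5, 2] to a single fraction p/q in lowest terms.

211/11

Using pₖ = aₖpₖ₋₁ + pₖ₋₂ and qₖ = aₖqₖ₋₁ + qₖ₋₂:
  k=0: a=19, p=19, q=1
  k=1: a=5, p=96, q=5
  k=2: a=2, p=211, q=11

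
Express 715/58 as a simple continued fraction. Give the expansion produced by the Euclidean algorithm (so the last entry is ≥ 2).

715 = 12×58 + 19
58 = 3×19 + 1
19 = 19×1 + 0  (stop)
So 715/58 = [12; 3, 19].

[12; 3, 19]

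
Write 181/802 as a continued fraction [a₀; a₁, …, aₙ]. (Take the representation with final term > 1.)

[0; 4, 2, 3, 8, 3]

181 = 0×802 + 181
802 = 4×181 + 78
181 = 2×78 + 25
78 = 3×25 + 3
25 = 8×3 + 1
3 = 3×1 + 0  (stop)
So 181/802 = [0; 4, 2, 3, 8, 3].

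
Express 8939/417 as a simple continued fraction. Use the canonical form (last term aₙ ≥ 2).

[21; 2, 3, 2, 3, 3, 2]

8939 = 21·417 + 182
417 = 2·182 + 53
182 = 3·53 + 23
53 = 2·23 + 7
23 = 3·7 + 2
7 = 3·2 + 1
2 = 2·1 + 0  (stop)
So 8939/417 = [21; 2, 3, 2, 3, 3, 2].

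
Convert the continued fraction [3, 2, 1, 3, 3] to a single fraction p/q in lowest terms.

121/36

Fold from the inside: start with 3/1.
  3 + 1/3 = 10/3
  1 + 3/10 = 13/10
  2 + 10/13 = 36/13
  3 + 13/36 = 121/36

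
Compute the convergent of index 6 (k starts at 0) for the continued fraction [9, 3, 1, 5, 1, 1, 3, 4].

Using pₖ = aₖpₖ₋₁ + pₖ₋₂, qₖ = aₖqₖ₋₁ + qₖ₋₂ (with p₋₁=1, p₋₂=0, q₋₁=0, q₋₂=1):
  k=0: a=9, p=9, q=1
  k=1: a=3, p=28, q=3
  k=2: a=1, p=37, q=4
  k=3: a=5, p=213, q=23
  k=4: a=1, p=250, q=27
  k=5: a=1, p=463, q=50
  k=6: a=3, p=1639, q=177

1639/177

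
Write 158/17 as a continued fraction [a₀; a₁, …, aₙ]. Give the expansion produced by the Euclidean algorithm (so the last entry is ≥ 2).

[9; 3, 2, 2]

158 = 9·17 + 5
17 = 3·5 + 2
5 = 2·2 + 1
2 = 2·1 + 0  (stop)
So 158/17 = [9; 3, 2, 2].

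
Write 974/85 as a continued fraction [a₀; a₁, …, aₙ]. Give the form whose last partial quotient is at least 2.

[11; 2, 5, 1, 1, 3]

974 = 11*85 + 39
85 = 2*39 + 7
39 = 5*7 + 4
7 = 1*4 + 3
4 = 1*3 + 1
3 = 3*1 + 0  (stop)
So 974/85 = [11; 2, 5, 1, 1, 3].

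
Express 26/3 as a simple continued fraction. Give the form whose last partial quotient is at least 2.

26 = 8*3 + 2
3 = 1*2 + 1
2 = 2*1 + 0  (stop)
So 26/3 = [8; 1, 2].

[8; 1, 2]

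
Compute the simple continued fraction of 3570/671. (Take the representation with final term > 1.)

3570 = 5×671 + 215
671 = 3×215 + 26
215 = 8×26 + 7
26 = 3×7 + 5
7 = 1×5 + 2
5 = 2×2 + 1
2 = 2×1 + 0  (stop)
So 3570/671 = [5; 3, 8, 3, 1, 2, 2].

[5; 3, 8, 3, 1, 2, 2]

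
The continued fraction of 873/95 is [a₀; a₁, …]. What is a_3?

1

873 = 9·95 + 18   →  a_0 = 9
95 = 5·18 + 5   →  a_1 = 5
18 = 3·5 + 3   →  a_2 = 3
5 = 1·3 + 2   →  a_3 = 1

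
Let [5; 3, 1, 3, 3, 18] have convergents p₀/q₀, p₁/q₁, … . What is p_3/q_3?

Using pₖ = aₖpₖ₋₁ + pₖ₋₂, qₖ = aₖqₖ₋₁ + qₖ₋₂ (with p₋₁=1, p₋₂=0, q₋₁=0, q₋₂=1):
  k=0: a=5, p=5, q=1
  k=1: a=3, p=16, q=3
  k=2: a=1, p=21, q=4
  k=3: a=3, p=79, q=15

79/15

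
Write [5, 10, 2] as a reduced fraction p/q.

Fold from the inside: start with 2/1.
  10 + 1/2 = 21/2
  5 + 2/21 = 107/21

107/21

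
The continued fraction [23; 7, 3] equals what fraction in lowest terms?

509/22

Using pₖ = aₖpₖ₋₁ + pₖ₋₂ and qₖ = aₖqₖ₋₁ + qₖ₋₂:
  k=0: a=23, p=23, q=1
  k=1: a=7, p=162, q=7
  k=2: a=3, p=509, q=22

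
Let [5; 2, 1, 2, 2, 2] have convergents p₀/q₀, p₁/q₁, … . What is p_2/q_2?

16/3

Using pₖ = aₖpₖ₋₁ + pₖ₋₂, qₖ = aₖqₖ₋₁ + qₖ₋₂ (with p₋₁=1, p₋₂=0, q₋₁=0, q₋₂=1):
  k=0: a=5, p=5, q=1
  k=1: a=2, p=11, q=2
  k=2: a=1, p=16, q=3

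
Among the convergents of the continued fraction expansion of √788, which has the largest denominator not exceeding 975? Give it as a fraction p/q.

22036/785

√788 = [28; 14, 56, …] (period length 2).
Convergents:
  p_0/q_0 = 28/1
  p_1/q_1 = 393/14
  p_2/q_2 = 22036/785
  p_3/q_3 = 308897/11004
q_2 = 785 ≤ 975 < 11004 = q_3, so the answer is 22036/785.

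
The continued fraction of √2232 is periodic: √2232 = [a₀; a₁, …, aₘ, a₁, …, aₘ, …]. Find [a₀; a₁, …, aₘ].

a₀ = ⌊√2232⌋ = 47.
With m₀=0, d₀=1 and mₖ₊₁ = dₖaₖ − mₖ, dₖ₊₁ = (n − mₖ₊₁²)/dₖ, aₖ₊₁ = ⌊(a₀+mₖ₊₁)/dₖ₊₁⌋:
  k=1: m=47, d=23, a=4
  k=2: m=45, d=9, a=10
  k=3: m=45, d=23, a=4
  k=4: m=47, d=1, a=94
d=1 and a=2a₀=94 at k=4, so the next step gives (m, d) = (47, 23) again — its k=1 value — and the period has length 4.

[47; 4, 10, 4, 94]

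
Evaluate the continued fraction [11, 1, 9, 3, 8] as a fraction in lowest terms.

Using pₖ = aₖpₖ₋₁ + pₖ₋₂ and qₖ = aₖqₖ₋₁ + qₖ₋₂:
  k=0: a=11, p=11, q=1
  k=1: a=1, p=12, q=1
  k=2: a=9, p=119, q=10
  k=3: a=3, p=369, q=31
  k=4: a=8, p=3071, q=258

3071/258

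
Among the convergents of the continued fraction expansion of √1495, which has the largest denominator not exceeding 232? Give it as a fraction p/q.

8893/230

√1495 = [38; 1, 1, 1, 76, …] (period length 4).
Convergents:
  p_0/q_0 = 38/1
  p_1/q_1 = 39/1
  p_2/q_2 = 77/2
  p_3/q_3 = 116/3
  p_4/q_4 = 8893/230
  p_5/q_5 = 9009/233
q_4 = 230 ≤ 232 < 233 = q_5, so the answer is 8893/230.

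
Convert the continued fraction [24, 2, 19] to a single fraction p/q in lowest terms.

955/39

Fold from the inside: start with 19/1.
  2 + 1/19 = 39/19
  24 + 19/39 = 955/39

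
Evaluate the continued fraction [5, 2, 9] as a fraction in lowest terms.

104/19

Fold from the inside: start with 9/1.
  2 + 1/9 = 19/9
  5 + 9/19 = 104/19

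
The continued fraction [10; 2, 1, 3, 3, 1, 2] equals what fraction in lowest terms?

1347/130

Fold from the inside: start with 2/1.
  1 + 1/2 = 3/2
  3 + 2/3 = 11/3
  3 + 3/11 = 36/11
  1 + 11/36 = 47/36
  2 + 36/47 = 130/47
  10 + 47/130 = 1347/130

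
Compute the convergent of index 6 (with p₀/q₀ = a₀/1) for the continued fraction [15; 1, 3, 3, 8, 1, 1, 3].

Using pₖ = aₖpₖ₋₁ + pₖ₋₂, qₖ = aₖqₖ₋₁ + qₖ₋₂ (with p₋₁=1, p₋₂=0, q₋₁=0, q₋₂=1):
  k=0: a=15, p=15, q=1
  k=1: a=1, p=16, q=1
  k=2: a=3, p=63, q=4
  k=3: a=3, p=205, q=13
  k=4: a=8, p=1703, q=108
  k=5: a=1, p=1908, q=121
  k=6: a=1, p=3611, q=229

3611/229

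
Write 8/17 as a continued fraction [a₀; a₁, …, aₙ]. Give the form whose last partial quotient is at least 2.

8 = 0*17 + 8
17 = 2*8 + 1
8 = 8*1 + 0  (stop)
So 8/17 = [0; 2, 8].

[0; 2, 8]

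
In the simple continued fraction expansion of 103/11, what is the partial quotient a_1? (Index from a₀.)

2

103 = 9·11 + 4   →  a_0 = 9
11 = 2·4 + 3   →  a_1 = 2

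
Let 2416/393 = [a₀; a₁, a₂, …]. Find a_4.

2

2416 = 6·393 + 58   →  a_0 = 6
393 = 6·58 + 45   →  a_1 = 6
58 = 1·45 + 13   →  a_2 = 1
45 = 3·13 + 6   →  a_3 = 3
13 = 2·6 + 1   →  a_4 = 2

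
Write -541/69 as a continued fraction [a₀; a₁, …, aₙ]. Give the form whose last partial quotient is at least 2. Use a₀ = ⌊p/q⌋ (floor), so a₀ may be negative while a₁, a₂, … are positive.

[-8; 6, 3, 1, 2]

-541 = -8·69 + 11
69 = 6·11 + 3
11 = 3·3 + 2
3 = 1·2 + 1
2 = 2·1 + 0  (stop)
So -541/69 = [-8; 6, 3, 1, 2].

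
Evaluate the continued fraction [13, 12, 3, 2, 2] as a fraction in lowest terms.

2734/209

Fold from the inside: start with 2/1.
  2 + 1/2 = 5/2
  3 + 2/5 = 17/5
  12 + 5/17 = 209/17
  13 + 17/209 = 2734/209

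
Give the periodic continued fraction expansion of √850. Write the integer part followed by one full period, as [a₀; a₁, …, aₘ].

[29; 6, 2, 6, 58]

a₀ = ⌊√850⌋ = 29.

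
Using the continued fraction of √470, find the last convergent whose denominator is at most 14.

65/3

√470 = [21; 1, 2, 8, 2, 1, 42, …] (period length 6).
Convergents:
  p_0/q_0 = 21/1
  p_1/q_1 = 22/1
  p_2/q_2 = 65/3
  p_3/q_3 = 542/25
q_2 = 3 ≤ 14 < 25 = q_3, so the answer is 65/3.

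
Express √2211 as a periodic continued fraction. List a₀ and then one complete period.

[47; 47, 94]

a₀ = ⌊√2211⌋ = 47.
With m₀=0, d₀=1 and mₖ₊₁ = dₖaₖ − mₖ, dₖ₊₁ = (n − mₖ₊₁²)/dₖ, aₖ₊₁ = ⌊(a₀+mₖ₊₁)/dₖ₊₁⌋:
  k=1: m=47, d=2, a=47
  k=2: m=47, d=1, a=94
d=1 and a=2a₀=94 at k=2, so the next step gives (m, d) = (47, 2) again — its k=1 value — and the period has length 2.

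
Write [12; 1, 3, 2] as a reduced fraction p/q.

115/9

Using pₖ = aₖpₖ₋₁ + pₖ₋₂ and qₖ = aₖqₖ₋₁ + qₖ₋₂:
  k=0: a=12, p=12, q=1
  k=1: a=1, p=13, q=1
  k=2: a=3, p=51, q=4
  k=3: a=2, p=115, q=9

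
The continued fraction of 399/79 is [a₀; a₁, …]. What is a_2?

1

399 = 5·79 + 4   →  a_0 = 5
79 = 19·4 + 3   →  a_1 = 19
4 = 1·3 + 1   →  a_2 = 1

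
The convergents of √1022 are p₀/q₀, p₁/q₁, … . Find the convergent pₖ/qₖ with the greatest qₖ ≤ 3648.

√1022 = [31; 1, 30, 1, 62, …] (period length 4).
Convergents:
  p_0/q_0 = 31/1
  p_1/q_1 = 32/1
  p_2/q_2 = 991/31
  p_3/q_3 = 1023/32
  p_4/q_4 = 64417/2015
  p_5/q_5 = 65440/2047
  p_6/q_6 = 2027617/63425
q_5 = 2047 ≤ 3648 < 63425 = q_6, so the answer is 65440/2047.

65440/2047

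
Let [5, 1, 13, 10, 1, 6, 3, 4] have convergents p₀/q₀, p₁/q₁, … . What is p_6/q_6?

Using pₖ = aₖpₖ₋₁ + pₖ₋₂, qₖ = aₖqₖ₋₁ + qₖ₋₂ (with p₋₁=1, p₋₂=0, q₋₁=0, q₋₂=1):
  k=0: a=5, p=5, q=1
  k=1: a=1, p=6, q=1
  k=2: a=13, p=83, q=14
  k=3: a=10, p=836, q=141
  k=4: a=1, p=919, q=155
  k=5: a=6, p=6350, q=1071
  k=6: a=3, p=19969, q=3368

19969/3368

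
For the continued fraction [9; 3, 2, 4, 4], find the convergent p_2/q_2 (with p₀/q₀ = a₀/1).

65/7

Using pₖ = aₖpₖ₋₁ + pₖ₋₂, qₖ = aₖqₖ₋₁ + qₖ₋₂ (with p₋₁=1, p₋₂=0, q₋₁=0, q₋₂=1):
  k=0: a=9, p=9, q=1
  k=1: a=3, p=28, q=3
  k=2: a=2, p=65, q=7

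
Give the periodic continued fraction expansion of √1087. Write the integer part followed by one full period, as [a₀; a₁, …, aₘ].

a₀ = ⌊√1087⌋ = 32.
With m₀=0, d₀=1 and mₖ₊₁ = dₖaₖ − mₖ, dₖ₊₁ = (n − mₖ₊₁²)/dₖ, aₖ₊₁ = ⌊(a₀+mₖ₊₁)/dₖ₊₁⌋:
  k=1: m=32, d=63, a=1
  k=2: m=31, d=2, a=31
  k=3: m=31, d=63, a=1
  k=4: m=32, d=1, a=64
d=1 and a=2a₀=64 at k=4, so the next step gives (m, d) = (32, 63) again — its k=1 value — and the period has length 4.

[32; 1, 31, 1, 64]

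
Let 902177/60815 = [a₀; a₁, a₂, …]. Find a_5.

902177 = 14·60815 + 50767   →  a_0 = 14
60815 = 1·50767 + 10048   →  a_1 = 1
50767 = 5·10048 + 527   →  a_2 = 5
10048 = 19·527 + 35   →  a_3 = 19
527 = 15·35 + 2   →  a_4 = 15
35 = 17·2 + 1   →  a_5 = 17

17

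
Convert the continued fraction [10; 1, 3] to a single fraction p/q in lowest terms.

Fold from the inside: start with 3/1.
  1 + 1/3 = 4/3
  10 + 3/4 = 43/4

43/4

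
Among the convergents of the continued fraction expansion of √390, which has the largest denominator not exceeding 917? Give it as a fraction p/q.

12481/632

√390 = [19; 1, 2, 1, 38, …] (period length 4).
Convergents:
  p_0/q_0 = 19/1
  p_1/q_1 = 20/1
  p_2/q_2 = 59/3
  p_3/q_3 = 79/4
  p_4/q_4 = 3061/155
  p_5/q_5 = 3140/159
  p_6/q_6 = 9341/473
  p_7/q_7 = 12481/632
  p_8/q_8 = 483619/24489
q_7 = 632 ≤ 917 < 24489 = q_8, so the answer is 12481/632.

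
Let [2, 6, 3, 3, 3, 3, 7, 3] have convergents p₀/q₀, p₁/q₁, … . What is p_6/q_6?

Using pₖ = aₖpₖ₋₁ + pₖ₋₂, qₖ = aₖqₖ₋₁ + qₖ₋₂ (with p₋₁=1, p₋₂=0, q₋₁=0, q₋₂=1):
  k=0: a=2, p=2, q=1
  k=1: a=6, p=13, q=6
  k=2: a=3, p=41, q=19
  k=3: a=3, p=136, q=63
  k=4: a=3, p=449, q=208
  k=5: a=3, p=1483, q=687
  k=6: a=7, p=10830, q=5017

10830/5017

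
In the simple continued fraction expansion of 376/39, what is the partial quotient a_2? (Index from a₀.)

376 = 9·39 + 25   →  a_0 = 9
39 = 1·25 + 14   →  a_1 = 1
25 = 1·14 + 11   →  a_2 = 1

1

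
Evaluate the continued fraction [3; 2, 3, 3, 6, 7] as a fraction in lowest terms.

3565/1038

Fold from the inside: start with 7/1.
  6 + 1/7 = 43/7
  3 + 7/43 = 136/43
  3 + 43/136 = 451/136
  2 + 136/451 = 1038/451
  3 + 451/1038 = 3565/1038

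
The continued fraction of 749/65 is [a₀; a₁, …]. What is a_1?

1

749 = 11·65 + 34   →  a_0 = 11
65 = 1·34 + 31   →  a_1 = 1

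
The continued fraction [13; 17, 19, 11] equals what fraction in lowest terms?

Using pₖ = aₖpₖ₋₁ + pₖ₋₂ and qₖ = aₖqₖ₋₁ + qₖ₋₂:
  k=0: a=13, p=13, q=1
  k=1: a=17, p=222, q=17
  k=2: a=19, p=4231, q=324
  k=3: a=11, p=46763, q=3581

46763/3581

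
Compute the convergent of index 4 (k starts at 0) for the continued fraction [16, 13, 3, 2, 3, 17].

5128/319

Using pₖ = aₖpₖ₋₁ + pₖ₋₂, qₖ = aₖqₖ₋₁ + qₖ₋₂ (with p₋₁=1, p₋₂=0, q₋₁=0, q₋₂=1):
  k=0: a=16, p=16, q=1
  k=1: a=13, p=209, q=13
  k=2: a=3, p=643, q=40
  k=3: a=2, p=1495, q=93
  k=4: a=3, p=5128, q=319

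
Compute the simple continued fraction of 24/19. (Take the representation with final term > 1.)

[1; 3, 1, 4]

24 = 1·19 + 5
19 = 3·5 + 4
5 = 1·4 + 1
4 = 4·1 + 0  (stop)
So 24/19 = [1; 3, 1, 4].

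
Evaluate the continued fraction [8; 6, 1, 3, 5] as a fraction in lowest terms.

1157/142

Using pₖ = aₖpₖ₋₁ + pₖ₋₂ and qₖ = aₖqₖ₋₁ + qₖ₋₂:
  k=0: a=8, p=8, q=1
  k=1: a=6, p=49, q=6
  k=2: a=1, p=57, q=7
  k=3: a=3, p=220, q=27
  k=4: a=5, p=1157, q=142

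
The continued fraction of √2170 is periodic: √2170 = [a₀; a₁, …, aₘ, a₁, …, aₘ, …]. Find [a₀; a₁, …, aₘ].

a₀ = ⌊√2170⌋ = 46.
With m₀=0, d₀=1 and mₖ₊₁ = dₖaₖ − mₖ, dₖ₊₁ = (n − mₖ₊₁²)/dₖ, aₖ₊₁ = ⌊(a₀+mₖ₊₁)/dₖ₊₁⌋:
  k=1: m=46, d=54, a=1
  k=2: m=8, d=39, a=1
  k=3: m=31, d=31, a=2
  k=4: m=31, d=39, a=1
  k=5: m=8, d=54, a=1
  k=6: m=46, d=1, a=92
d=1 and a=2a₀=92 at k=6, so the next step gives (m, d) = (46, 54) again — its k=1 value — and the period has length 6.

[46; 1, 1, 2, 1, 1, 92]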